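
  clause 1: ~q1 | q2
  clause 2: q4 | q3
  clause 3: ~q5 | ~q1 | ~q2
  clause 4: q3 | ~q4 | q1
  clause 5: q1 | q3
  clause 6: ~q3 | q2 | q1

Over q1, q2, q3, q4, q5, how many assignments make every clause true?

7

There are 2^5 = 32 truth assignments over (q1, q2, q3, q4, q5).
Split on q2. With q2 = 1, the clauses containing q2 are satisfied and ~q2 drops from the rest; 7 of the 2^4 = 16 assignments to the other variables satisfy what remains.
With q2 = 0, by the same count on the reduced clause set, 0 assignments work.
Total: 7 + 0 = 7.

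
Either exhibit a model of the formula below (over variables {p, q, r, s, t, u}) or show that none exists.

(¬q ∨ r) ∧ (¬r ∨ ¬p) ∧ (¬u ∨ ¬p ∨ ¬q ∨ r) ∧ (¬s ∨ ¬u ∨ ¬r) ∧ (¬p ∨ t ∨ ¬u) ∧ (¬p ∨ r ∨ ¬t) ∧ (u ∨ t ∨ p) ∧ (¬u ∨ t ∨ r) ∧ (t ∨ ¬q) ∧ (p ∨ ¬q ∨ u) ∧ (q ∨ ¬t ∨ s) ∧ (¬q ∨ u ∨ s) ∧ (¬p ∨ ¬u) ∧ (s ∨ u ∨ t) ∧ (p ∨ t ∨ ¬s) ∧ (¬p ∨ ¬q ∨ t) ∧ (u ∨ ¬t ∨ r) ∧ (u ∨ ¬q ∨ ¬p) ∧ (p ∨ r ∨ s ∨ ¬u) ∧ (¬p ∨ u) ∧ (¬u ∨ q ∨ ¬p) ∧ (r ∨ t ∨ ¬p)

Case q = False:
Case r = True:
Unit clause (¬p) forces p = False.
Case s = True:
Unit clause (¬u) forces u = False.
Unit clause (t) forces t = True.
This assignment satisfies each clause.

p ↦ False, q ↦ False, r ↦ True, s ↦ True, t ↦ True, u ↦ False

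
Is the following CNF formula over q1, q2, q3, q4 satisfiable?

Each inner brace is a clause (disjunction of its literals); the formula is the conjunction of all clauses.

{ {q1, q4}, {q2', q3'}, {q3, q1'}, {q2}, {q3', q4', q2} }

Yes

From the singleton clause (q2), q2 = 1.
From the singleton clause (q3'), q3 = 0.
From the singleton clause (q1'), q1 = 0.
From the singleton clause (q4), q4 = 1.
All clauses are satisfied.
A satisfying assignment: q1 ↦ 0, q2 ↦ 1, q3 ↦ 0, q4 ↦ 1.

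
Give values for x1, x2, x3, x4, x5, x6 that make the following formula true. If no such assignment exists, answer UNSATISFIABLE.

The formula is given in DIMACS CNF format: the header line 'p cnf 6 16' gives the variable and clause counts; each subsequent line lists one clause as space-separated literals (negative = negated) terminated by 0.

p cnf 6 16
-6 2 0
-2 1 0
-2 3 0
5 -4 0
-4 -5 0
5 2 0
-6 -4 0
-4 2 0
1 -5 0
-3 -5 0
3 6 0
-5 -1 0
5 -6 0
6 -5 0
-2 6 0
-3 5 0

UNSATISFIABLE

Try x6 = False.
(x3) alone gives x3 = True.
(¬x5) alone gives x5 = False.
But (x5) is also a unit clause — contradiction.
So x6 must be the other value — set x6 = True.
(x2) alone gives x2 = True.
(x1) alone gives x1 = True.
(x3) alone gives x3 = True.
(¬x4) alone gives x4 = False.
(¬x5) alone gives x5 = False.
But (x5) is also a unit clause — contradiction.
Both values of x6 lead to a conflict.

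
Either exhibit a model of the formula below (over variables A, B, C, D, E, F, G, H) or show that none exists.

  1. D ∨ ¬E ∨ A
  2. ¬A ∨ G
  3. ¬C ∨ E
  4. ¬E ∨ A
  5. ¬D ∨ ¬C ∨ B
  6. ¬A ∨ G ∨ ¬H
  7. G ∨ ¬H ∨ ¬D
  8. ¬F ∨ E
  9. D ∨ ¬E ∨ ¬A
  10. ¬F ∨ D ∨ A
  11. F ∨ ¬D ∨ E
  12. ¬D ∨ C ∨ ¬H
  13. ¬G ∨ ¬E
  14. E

Unit clause (E) forces E = True.
Unit clause (A) forces A = True.
Unit clause (G) forces G = True.
That conflicts with the unit clause (¬G).

UNSATISFIABLE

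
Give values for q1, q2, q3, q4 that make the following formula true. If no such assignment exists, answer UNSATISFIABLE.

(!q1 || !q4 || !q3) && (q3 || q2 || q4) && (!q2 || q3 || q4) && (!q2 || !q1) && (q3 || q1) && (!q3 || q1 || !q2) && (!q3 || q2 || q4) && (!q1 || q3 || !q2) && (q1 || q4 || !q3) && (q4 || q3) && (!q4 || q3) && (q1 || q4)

Case q2 = false:
Case q3 = true:
The clause (q4) is unit, so q4 = true.
The clause (!q1) is unit, so q1 = false.
All clauses are satisfied.

q1: false, q2: false, q3: true, q4: true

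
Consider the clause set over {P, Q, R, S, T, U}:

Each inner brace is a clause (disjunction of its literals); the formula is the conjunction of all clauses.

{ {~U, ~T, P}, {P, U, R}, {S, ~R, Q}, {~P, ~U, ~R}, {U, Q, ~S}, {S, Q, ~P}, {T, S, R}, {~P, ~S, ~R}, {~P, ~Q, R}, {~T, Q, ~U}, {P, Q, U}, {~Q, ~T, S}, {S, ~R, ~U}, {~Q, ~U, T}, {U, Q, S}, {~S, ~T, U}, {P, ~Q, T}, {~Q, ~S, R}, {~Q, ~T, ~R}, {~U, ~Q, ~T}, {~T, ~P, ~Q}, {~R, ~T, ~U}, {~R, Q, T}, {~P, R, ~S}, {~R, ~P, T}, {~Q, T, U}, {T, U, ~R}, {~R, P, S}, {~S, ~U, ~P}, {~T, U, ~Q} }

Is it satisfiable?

Try U = 1.
Try T = 0.
The clause (~Q) is unit, so Q = 0.
The clause (~R) is unit, so R = 0.
The clause (S) is unit, so S = 1.
The clause (~P) is unit, so P = 0.
Every clause now holds.
A satisfying assignment: P=0,  Q=0,  R=0,  S=1,  T=0,  U=1.

Satisfiable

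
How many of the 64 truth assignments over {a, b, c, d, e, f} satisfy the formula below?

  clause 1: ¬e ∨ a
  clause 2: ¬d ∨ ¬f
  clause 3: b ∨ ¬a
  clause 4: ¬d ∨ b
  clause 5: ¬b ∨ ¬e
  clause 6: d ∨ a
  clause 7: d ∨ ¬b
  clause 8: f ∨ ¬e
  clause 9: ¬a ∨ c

There are 2^6 = 64 truth assignments over (a, b, c, d, e, f).
Split on c. With c = True, the clauses containing c are satisfied and ¬c drops from the rest; 2 of the 2^5 = 32 assignments to the other variables satisfy what remains.
With c = False, by the same count on the reduced clause set, 1 assignment works.
(One model: a=F, b=T, c=F, d=T, e=F, f=F.)
Total: 2 + 1 = 3.

3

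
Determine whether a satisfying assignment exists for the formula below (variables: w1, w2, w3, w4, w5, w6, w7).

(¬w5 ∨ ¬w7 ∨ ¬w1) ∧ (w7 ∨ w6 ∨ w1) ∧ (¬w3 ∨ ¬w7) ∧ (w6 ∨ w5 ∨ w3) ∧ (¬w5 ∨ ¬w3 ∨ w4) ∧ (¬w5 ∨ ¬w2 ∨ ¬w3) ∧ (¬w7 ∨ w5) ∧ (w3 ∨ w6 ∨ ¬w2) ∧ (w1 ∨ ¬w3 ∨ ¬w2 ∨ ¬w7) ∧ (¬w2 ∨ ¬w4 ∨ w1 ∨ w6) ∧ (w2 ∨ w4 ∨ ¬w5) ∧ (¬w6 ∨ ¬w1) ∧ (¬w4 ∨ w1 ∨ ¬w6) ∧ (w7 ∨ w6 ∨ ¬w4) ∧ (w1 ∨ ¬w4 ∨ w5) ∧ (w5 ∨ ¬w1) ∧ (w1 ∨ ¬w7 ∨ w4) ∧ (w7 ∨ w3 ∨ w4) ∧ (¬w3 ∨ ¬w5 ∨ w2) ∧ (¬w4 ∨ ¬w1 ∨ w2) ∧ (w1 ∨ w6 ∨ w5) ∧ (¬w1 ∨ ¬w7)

Branch on w3: set w3 = False.
Branch on w6: set w6 = False.
Unit clause (w5) forces w5 = True.
Unit clause (¬w2) forces w2 = False.
Unit clause (w4) forces w4 = True.
Unit clause (w7) forces w7 = True.
Unit clause (¬w1) forces w1 = False.
Every clause now holds.
A satisfying assignment: w1 ↦ False, w2 ↦ False, w3 ↦ False, w4 ↦ True, w5 ↦ True, w6 ↦ False, w7 ↦ True.

Yes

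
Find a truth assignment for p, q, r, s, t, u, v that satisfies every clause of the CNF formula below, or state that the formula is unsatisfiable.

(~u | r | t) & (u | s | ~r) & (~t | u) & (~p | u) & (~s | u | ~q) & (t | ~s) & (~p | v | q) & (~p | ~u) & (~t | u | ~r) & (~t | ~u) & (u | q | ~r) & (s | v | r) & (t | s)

Try t = 0.
From the singleton clause (~s), s = 0.
But (s) is also a unit clause — contradiction.
That branch fails; take t = 1 instead.
From the singleton clause (u), u = 1.
But (~u) is also a unit clause — contradiction.
Either choice for t ends in contradiction.

UNSATISFIABLE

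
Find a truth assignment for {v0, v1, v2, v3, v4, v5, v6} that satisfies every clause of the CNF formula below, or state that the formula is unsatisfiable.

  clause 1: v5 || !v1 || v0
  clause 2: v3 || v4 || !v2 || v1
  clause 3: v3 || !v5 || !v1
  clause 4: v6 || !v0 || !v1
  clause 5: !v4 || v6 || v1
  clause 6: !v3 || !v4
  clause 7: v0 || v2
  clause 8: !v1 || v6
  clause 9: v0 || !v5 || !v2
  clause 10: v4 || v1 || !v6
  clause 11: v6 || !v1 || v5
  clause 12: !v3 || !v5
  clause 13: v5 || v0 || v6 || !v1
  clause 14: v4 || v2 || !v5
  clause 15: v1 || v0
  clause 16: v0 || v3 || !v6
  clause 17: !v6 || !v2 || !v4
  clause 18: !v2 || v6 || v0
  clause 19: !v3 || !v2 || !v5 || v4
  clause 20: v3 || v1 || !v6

Suppose v3 = false.
Suppose v5 = false.
Suppose v1 = false.
Unit clause (v0) forces v0 = true.
Unit clause (!v6) forces v6 = false.
Unit clause (!v4) forces v4 = false.
Unit clause (!v2) forces v2 = false.
Every clause now holds.

v0=true,  v1=false,  v2=false,  v3=false,  v4=false,  v5=false,  v6=false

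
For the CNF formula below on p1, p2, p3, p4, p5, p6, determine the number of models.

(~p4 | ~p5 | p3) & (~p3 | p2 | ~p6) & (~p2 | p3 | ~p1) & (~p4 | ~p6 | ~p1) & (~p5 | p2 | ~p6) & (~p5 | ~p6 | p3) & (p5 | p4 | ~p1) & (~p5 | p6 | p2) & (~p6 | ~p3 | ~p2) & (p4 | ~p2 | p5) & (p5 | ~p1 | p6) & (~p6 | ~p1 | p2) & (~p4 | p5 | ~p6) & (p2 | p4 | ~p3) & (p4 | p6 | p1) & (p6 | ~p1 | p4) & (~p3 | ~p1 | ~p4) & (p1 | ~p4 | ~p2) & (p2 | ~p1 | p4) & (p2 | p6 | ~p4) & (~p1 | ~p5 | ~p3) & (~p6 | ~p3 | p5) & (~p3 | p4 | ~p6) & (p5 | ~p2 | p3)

There are 2^6 = 64 truth assignments over (p1, p2, p3, p4, p5, p6).
Split on p6. With p6 = 1, the clauses containing p6 are satisfied and ~p6 drops from the rest; 1 of the 2^5 = 32 assignments to the other variables satisfy what remains.
With p6 = 0, by the same count on the reduced clause set, 0 assignments work.
Total: 1 + 0 = 1.

1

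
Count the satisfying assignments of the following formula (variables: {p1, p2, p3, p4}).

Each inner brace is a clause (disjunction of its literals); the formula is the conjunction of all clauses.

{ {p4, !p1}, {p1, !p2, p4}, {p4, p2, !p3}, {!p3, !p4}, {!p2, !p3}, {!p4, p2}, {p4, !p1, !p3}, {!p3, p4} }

There are 2^4 = 16 truth assignments over (p1, p2, p3, p4).
Split on p1. With p1 = true, the clauses containing p1 are satisfied and !p1 drops from the rest; 1 of the 2^3 = 8 assignments to the other variables satisfy what remains.
With p1 = false, by the same count on the reduced clause set, 2 assignments work.
(One model: p1=F, p2=F, p3=F, p4=F.)
Total: 1 + 2 = 3.

3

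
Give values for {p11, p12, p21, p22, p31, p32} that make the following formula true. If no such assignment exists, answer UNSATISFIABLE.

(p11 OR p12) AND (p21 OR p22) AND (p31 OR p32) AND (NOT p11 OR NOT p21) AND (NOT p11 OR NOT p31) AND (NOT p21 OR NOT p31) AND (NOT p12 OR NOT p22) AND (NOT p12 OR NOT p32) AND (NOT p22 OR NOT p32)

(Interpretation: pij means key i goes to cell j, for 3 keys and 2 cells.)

UNSATISFIABLE

Suppose p11 = true.
From the singleton clause (NOT p21), p21 = false.
From the singleton clause (p22), p22 = true.
From the singleton clause (NOT p31), p31 = false.
From the singleton clause (p32), p32 = true.
That conflicts with the unit clause (NOT p32).
So p11 must be the other value — set p11 = false.
From the singleton clause (p12), p12 = true.
From the singleton clause (NOT p22), p22 = false.
From the singleton clause (p21), p21 = true.
From the singleton clause (NOT p31), p31 = false.
From the singleton clause (p32), p32 = true.
That conflicts with the unit clause (NOT p32).
Neither p11 = true nor p11 = false works.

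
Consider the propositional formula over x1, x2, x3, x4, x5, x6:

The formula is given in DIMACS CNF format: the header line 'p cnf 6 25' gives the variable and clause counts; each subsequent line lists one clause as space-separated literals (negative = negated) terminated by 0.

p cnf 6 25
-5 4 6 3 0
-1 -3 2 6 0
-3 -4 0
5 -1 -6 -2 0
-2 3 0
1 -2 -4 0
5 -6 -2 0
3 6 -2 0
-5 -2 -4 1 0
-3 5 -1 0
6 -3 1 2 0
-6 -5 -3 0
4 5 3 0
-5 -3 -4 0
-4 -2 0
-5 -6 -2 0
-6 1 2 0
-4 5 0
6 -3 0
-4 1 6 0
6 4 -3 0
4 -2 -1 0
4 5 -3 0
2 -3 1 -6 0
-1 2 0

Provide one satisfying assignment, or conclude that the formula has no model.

UNSATISFIABLE

Case x3 = False:
From the singleton clause (¬x2), x2 = False.
From the singleton clause (¬x1), x1 = False.
From the singleton clause (¬x6), x6 = False.
From the singleton clause (¬x4), x4 = False.
From the singleton clause (¬x5), x5 = False.
That conflicts with the unit clause (x5).
Backtrack on x3: now try x3 = True.
From the singleton clause (¬x4), x4 = False.
From the singleton clause (x6), x6 = True.
From the singleton clause (¬x5), x5 = False.
That conflicts with the unit clause (x5).
Either choice for x3 ends in contradiction.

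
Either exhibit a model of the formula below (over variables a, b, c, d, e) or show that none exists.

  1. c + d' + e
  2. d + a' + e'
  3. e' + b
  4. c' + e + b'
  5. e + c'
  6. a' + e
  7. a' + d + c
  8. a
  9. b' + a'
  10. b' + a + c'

UNSATISFIABLE

(a) alone gives a = 1.
(e) alone gives e = 1.
(d) alone gives d = 1.
(b) alone gives b = 1.
Now (b') is unsatisfied and unit — conflict.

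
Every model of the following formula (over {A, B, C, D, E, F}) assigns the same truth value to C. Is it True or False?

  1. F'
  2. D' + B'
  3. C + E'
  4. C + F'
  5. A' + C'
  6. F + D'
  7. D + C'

Suppose C = 1.
(F') alone gives F = 0.
(A') alone gives A = 0.
(D') alone gives D = 0.
But (D) is also a unit clause — contradiction.
So every satisfying assignment has C = False.

False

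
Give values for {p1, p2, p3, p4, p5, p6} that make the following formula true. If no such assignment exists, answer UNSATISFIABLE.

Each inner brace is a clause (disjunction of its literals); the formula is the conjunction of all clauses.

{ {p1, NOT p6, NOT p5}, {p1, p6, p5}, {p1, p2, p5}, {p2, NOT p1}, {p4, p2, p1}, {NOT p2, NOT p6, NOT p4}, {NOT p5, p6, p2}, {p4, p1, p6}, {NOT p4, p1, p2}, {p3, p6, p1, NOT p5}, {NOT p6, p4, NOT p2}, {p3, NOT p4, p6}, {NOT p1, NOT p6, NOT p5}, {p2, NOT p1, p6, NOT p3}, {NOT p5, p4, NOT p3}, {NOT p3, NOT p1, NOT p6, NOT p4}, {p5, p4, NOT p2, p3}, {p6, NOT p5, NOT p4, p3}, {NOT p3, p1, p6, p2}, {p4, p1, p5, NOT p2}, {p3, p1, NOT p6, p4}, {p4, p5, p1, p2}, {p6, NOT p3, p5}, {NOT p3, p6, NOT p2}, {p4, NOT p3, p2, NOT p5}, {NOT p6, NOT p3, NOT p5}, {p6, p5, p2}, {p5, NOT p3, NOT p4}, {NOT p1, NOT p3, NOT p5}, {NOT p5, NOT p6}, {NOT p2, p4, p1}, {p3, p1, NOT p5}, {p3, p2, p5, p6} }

Try p2 = true.
Try p6 = false.
From the singleton clause (NOT p3), p3 = false.
From the singleton clause (NOT p4), p4 = false.
From the singleton clause (p1), p1 = true.
From the singleton clause (p5), p5 = true.
All clauses are satisfied.

p1 ↦ true, p2 ↦ true, p3 ↦ false, p4 ↦ false, p5 ↦ true, p6 ↦ false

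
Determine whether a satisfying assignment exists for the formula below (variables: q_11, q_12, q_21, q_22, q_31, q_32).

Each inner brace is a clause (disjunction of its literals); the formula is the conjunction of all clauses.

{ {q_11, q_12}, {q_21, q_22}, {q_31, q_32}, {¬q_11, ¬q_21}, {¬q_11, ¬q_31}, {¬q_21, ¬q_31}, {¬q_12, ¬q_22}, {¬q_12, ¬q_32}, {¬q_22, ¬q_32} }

No

Branch on q_11: set q_11 = True.
Unit clause (¬q_21) forces q_21 = False.
Unit clause (q_22) forces q_22 = True.
Unit clause (¬q_31) forces q_31 = False.
Unit clause (q_32) forces q_32 = True.
But (¬q_32) is also a unit clause — contradiction.
So q_11 must be the other value — set q_11 = False.
Unit clause (q_12) forces q_12 = True.
Unit clause (¬q_22) forces q_22 = False.
Unit clause (q_21) forces q_21 = True.
Unit clause (¬q_31) forces q_31 = False.
Unit clause (q_32) forces q_32 = True.
But (¬q_32) is also a unit clause — contradiction.
Neither q_11 = True nor q_11 = False works.
No assignment satisfies every clause.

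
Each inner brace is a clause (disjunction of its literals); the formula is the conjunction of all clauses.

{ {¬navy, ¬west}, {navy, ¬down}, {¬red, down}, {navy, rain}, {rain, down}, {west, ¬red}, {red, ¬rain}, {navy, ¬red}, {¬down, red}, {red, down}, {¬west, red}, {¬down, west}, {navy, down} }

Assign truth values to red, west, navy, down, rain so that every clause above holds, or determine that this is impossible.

Try navy = False.
Unit clause (¬down) forces down = False.
But (down) is also a unit clause — contradiction.
Undo navy and try navy = True.
Unit clause (¬west) forces west = False.
Unit clause (¬red) forces red = False.
Unit clause (¬rain) forces rain = False.
Unit clause (down) forces down = True.
But (¬down) is also a unit clause — contradiction.
Both values of navy lead to a conflict.

UNSATISFIABLE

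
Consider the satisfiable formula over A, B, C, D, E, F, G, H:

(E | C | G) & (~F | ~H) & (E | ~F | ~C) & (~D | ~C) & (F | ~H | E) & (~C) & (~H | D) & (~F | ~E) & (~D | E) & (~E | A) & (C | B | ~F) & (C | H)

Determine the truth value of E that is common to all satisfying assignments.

True

Suppose E = 0.
From the singleton clause (~C), C = 0.
From the singleton clause (G), G = 1.
From the singleton clause (~D), D = 0.
From the singleton clause (~H), H = 0.
Now (H) is unsatisfied and unit — conflict.
So every satisfying assignment has E = True.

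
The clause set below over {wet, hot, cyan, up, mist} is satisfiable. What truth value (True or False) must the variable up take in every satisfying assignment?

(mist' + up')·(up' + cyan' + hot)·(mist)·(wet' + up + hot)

False

Suppose up = 1.
(mist') alone gives mist = 0.
Now (mist) is unsatisfied and unit — conflict.
So every satisfying assignment has up = False.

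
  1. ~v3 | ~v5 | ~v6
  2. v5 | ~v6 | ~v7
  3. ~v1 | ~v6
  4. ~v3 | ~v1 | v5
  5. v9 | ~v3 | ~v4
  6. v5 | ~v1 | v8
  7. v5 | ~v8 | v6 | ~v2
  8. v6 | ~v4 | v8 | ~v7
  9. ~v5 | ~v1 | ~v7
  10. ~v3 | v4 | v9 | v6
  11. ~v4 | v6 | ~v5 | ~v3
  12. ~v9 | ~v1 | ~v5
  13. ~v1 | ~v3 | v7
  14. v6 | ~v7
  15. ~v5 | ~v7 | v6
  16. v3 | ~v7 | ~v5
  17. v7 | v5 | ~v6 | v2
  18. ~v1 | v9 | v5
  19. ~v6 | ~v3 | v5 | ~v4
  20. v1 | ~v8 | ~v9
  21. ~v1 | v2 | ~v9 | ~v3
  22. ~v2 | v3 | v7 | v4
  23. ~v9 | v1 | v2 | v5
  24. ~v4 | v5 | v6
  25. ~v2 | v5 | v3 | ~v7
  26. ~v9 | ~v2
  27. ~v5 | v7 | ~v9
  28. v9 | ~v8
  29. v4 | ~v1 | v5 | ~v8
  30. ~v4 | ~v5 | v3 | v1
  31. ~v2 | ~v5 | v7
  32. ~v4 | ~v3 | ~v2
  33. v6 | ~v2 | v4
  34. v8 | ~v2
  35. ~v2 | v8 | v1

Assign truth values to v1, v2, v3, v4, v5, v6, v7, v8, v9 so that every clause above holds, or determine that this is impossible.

v1: 0,  v2: 0,  v3: 0,  v4: 0,  v5: 1,  v6: 0,  v7: 0,  v8: 0,  v9: 0

Case v1 = 0:
Case v6 = 0:
From the singleton clause (~v7), v7 = 0.
Case v8 = 0:
From the singleton clause (~v2), v2 = 0.
Case v9 = 0:
Case v3 = 0:
Case v4 = 0:
Every clause is now satisfied; v5 is unconstrained.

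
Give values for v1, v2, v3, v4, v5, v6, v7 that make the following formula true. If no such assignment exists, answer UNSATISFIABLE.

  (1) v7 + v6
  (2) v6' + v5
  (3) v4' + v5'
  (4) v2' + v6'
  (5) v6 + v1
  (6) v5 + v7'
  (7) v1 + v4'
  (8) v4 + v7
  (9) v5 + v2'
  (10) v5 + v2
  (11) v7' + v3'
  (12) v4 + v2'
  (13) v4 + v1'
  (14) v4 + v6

v1=0, v2=0, v3=0, v4=0, v5=1, v6=1, v7=1

Suppose v7 = 1.
From the singleton clause (v5), v5 = 1.
From the singleton clause (v4'), v4 = 0.
From the singleton clause (v3'), v3 = 0.
From the singleton clause (v2'), v2 = 0.
From the singleton clause (v1'), v1 = 0.
From the singleton clause (v6), v6 = 1.
Every clause now holds.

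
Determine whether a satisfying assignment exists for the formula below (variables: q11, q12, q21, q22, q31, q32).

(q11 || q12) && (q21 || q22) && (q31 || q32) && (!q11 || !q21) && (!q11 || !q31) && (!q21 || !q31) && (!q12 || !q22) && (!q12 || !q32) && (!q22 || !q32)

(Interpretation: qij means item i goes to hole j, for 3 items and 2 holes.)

No, unsatisfiable

Try q11 = true.
(!q21) alone gives q21 = false.
(q22) alone gives q22 = true.
(!q31) alone gives q31 = false.
(q32) alone gives q32 = true.
That conflicts with the unit clause (!q32).
So q11 must be the other value — set q11 = false.
(q12) alone gives q12 = true.
(!q22) alone gives q22 = false.
(q21) alone gives q21 = true.
(!q31) alone gives q31 = false.
(q32) alone gives q32 = true.
That conflicts with the unit clause (!q32).
Both values of q11 lead to a conflict.
No assignment satisfies every clause.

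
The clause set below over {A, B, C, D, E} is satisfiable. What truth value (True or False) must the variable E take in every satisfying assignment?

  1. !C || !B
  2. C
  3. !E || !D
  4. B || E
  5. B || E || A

Suppose E = false.
Unit clause (C) forces C = true.
Unit clause (!B) forces B = false.
Now (B) is unsatisfied and unit — conflict.
So every satisfying assignment has E = True.

True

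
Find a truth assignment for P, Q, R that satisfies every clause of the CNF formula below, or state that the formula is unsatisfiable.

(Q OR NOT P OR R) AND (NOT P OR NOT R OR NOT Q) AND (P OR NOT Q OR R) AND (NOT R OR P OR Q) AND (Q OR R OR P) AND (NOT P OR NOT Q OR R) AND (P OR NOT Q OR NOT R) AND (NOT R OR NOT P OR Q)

Suppose Q = true.
Suppose P = false.
(R) alone gives R = true.
But (NOT R) is also a unit clause — contradiction.
Backtrack on P: now try P = true.
(NOT R) alone gives R = false.
But (R) is also a unit clause — contradiction.
Both values of P lead to a conflict.
Backtrack on Q: now try Q = false.
Suppose P = false.
(NOT R) alone gives R = false.
But (R) is also a unit clause — contradiction.
Backtrack on P: now try P = true.
(R) alone gives R = true.
But (NOT R) is also a unit clause — contradiction.
Both values of P lead to a conflict.
Both values of Q lead to a conflict.

UNSATISFIABLE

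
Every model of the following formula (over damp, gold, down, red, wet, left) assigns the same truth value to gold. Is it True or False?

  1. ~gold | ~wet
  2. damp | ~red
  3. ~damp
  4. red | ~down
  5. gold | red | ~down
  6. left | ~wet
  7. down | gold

Suppose gold = 0.
From the singleton clause (~damp), damp = 0.
From the singleton clause (~red), red = 0.
From the singleton clause (~down), down = 0.
But (down) is also a unit clause — contradiction.
So every satisfying assignment has gold = True.

True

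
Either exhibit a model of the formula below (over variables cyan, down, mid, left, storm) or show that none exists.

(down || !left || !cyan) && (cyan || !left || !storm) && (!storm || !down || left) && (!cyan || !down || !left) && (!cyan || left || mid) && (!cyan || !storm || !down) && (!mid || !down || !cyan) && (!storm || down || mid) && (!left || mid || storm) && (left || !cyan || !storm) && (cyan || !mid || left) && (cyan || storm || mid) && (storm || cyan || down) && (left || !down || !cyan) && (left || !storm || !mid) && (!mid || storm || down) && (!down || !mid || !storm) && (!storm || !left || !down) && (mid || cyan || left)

cyan ↦ false, down ↦ true, mid ↦ true, left ↦ true, storm ↦ false

Case down = true:
Case storm = false:
Case cyan = false:
Unit clause (mid) forces mid = true.
Unit clause (left) forces left = true.
This assignment satisfies each clause.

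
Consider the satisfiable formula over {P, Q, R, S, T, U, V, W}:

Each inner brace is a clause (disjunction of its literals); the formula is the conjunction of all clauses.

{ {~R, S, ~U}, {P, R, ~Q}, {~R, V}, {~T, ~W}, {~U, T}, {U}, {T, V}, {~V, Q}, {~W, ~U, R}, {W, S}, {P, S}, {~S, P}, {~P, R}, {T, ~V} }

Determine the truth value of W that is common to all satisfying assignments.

Suppose W = 1.
(~T) alone gives T = 0.
(~U) alone gives U = 0.
That conflicts with the unit clause (U).
So every satisfying assignment has W = False.

False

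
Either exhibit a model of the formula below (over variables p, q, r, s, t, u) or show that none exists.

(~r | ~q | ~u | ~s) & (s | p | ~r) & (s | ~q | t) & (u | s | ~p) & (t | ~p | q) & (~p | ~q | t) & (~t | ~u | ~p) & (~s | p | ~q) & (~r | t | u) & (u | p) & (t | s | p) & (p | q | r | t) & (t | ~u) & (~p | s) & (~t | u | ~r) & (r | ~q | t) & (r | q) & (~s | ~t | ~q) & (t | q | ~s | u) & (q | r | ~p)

p ↦ 0, q ↦ 1, r ↦ 0, s ↦ 0, t ↦ 1, u ↦ 1

Case u = 1:
From the singleton clause (t), t = 1.
From the singleton clause (~p), p = 0.
Case s = 0:
From the singleton clause (~r), r = 0.
From the singleton clause (q), q = 1.
All clauses are satisfied.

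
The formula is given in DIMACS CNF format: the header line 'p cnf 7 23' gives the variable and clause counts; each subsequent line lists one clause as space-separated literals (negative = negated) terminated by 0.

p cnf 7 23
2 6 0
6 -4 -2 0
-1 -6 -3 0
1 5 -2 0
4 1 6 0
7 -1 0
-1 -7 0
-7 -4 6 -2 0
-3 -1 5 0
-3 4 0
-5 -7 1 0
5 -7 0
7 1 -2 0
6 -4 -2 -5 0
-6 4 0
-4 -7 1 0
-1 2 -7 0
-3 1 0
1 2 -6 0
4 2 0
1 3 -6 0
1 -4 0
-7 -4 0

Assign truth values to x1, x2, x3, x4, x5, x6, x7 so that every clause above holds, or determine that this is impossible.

UNSATISFIABLE

Try x2 = True.
Try x6 = True.
(x4) alone gives x4 = True.
(x1) alone gives x1 = True.
(¬x3) alone gives x3 = False.
(x7) alone gives x7 = True.
That conflicts with the unit clause (¬x7).
So x6 must be the other value — set x6 = False.
(¬x4) alone gives x4 = False.
(x1) alone gives x1 = True.
(x7) alone gives x7 = True.
That conflicts with the unit clause (¬x7).
Neither x6 = True nor x6 = False works.
So x2 must be the other value — set x2 = False.
(x6) alone gives x6 = True.
(x4) alone gives x4 = True.
(x1) alone gives x1 = True.
(¬x3) alone gives x3 = False.
(x7) alone gives x7 = True.
That conflicts with the unit clause (¬x7).
Neither x2 = True nor x2 = False works.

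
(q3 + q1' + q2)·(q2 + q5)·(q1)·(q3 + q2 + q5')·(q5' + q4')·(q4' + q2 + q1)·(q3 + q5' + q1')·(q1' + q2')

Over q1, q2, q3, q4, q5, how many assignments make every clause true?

There are 2^5 = 32 truth assignments over (q1, q2, q3, q4, q5).
Split on q3. With q3 = 1, the clauses containing q3 are satisfied and q3' drops from the rest; 1 of the 2^4 = 16 assignments to the other variables satisfy what remains.
With q3 = 0, by the same count on the reduced clause set, 0 assignments work.
(One model: q1=T, q2=F, q3=T, q4=F, q5=T.)
Total: 1 + 0 = 1.

1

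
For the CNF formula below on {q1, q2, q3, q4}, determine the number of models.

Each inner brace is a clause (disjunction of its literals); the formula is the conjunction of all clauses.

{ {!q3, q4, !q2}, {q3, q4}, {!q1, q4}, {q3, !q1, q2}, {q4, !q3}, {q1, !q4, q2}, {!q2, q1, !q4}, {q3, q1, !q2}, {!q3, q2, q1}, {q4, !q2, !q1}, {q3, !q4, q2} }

3

There are 2^4 = 16 truth assignments over (q1, q2, q3, q4).
Check each against the 11 clauses (columns in the order q1, q2, q3, q4):
  F F F F  ✗ fails (q3 || q4)
  F F F T  ✗ fails (q1 || !q4 || q2)
  F F T F  ✗ fails (q4 || !q3)
  F F T T  ✗ fails (q1 || !q4 || q2)
  F T F F  ✗ fails (q3 || q4)
  F T F T  ✗ fails (!q2 || q1 || !q4)
  F T T F  ✗ fails (!q3 || q4 || !q2)
  F T T T  ✗ fails (!q2 || q1 || !q4)
  T F F F  ✗ fails (q3 || q4)
  T F F T  ✗ fails (q3 || !q1 || q2)
  T F T F  ✗ fails (!q1 || q4)
  T F T T  ✓ satisfies all
  T T F F  ✗ fails (q3 || q4)
  T T F T  ✓ satisfies all
  T T T F  ✗ fails (!q3 || q4 || !q2)
  T T T T  ✓ satisfies all
3 of the 16 rows are models.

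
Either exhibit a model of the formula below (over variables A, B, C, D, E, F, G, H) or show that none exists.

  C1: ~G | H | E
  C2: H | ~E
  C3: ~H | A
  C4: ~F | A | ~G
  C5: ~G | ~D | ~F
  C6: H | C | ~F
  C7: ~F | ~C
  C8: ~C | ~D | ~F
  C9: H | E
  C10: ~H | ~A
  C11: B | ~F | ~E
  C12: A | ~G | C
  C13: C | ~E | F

Suppose H = 1.
The clause (A) is unit, so A = 1.
But (~A) is also a unit clause — contradiction.
Backtrack on H: now try H = 0.
The clause (~E) is unit, so E = 0.
But (E) is also a unit clause — contradiction.
Both values of H lead to a conflict.

UNSATISFIABLE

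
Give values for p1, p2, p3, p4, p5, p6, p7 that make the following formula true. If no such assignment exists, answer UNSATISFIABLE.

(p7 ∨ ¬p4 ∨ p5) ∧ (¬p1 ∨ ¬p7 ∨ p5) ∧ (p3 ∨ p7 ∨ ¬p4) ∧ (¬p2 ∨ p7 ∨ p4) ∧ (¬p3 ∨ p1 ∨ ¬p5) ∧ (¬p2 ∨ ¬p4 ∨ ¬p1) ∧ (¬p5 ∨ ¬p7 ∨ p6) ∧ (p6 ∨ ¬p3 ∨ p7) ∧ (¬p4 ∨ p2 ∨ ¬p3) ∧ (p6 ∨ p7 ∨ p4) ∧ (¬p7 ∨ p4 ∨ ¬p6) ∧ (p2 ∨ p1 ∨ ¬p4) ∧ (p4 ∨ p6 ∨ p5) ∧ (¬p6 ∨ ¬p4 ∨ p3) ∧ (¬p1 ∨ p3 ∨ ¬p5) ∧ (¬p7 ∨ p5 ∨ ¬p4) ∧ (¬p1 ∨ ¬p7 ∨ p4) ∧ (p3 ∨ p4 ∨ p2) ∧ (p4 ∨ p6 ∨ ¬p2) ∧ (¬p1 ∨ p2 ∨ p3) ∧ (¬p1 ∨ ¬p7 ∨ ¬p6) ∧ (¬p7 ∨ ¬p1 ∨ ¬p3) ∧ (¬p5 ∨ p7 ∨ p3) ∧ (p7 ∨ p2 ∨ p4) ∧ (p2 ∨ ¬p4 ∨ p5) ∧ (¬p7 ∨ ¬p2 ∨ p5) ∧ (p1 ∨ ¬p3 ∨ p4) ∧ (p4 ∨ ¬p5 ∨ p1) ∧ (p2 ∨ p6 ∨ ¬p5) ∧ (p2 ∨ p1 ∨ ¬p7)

UNSATISFIABLE

Case p7 = True:
Case p1 = False:
(p2) alone gives p2 = True.
(p5) alone gives p5 = True.
(¬p3) alone gives p3 = False.
(p6) alone gives p6 = True.
(p4) alone gives p4 = True.
Now (¬p4) is unsatisfied and unit — conflict.
Undo p1 and try p1 = True.
(p5) alone gives p5 = True.
(p6) alone gives p6 = True.
Now (¬p6) is unsatisfied and unit — conflict.
Both values of p1 lead to a conflict.
Undo p7 and try p7 = False.
Case p4 = False:
(¬p2) alone gives p2 = False.
Now (p2) is unsatisfied and unit — conflict.
Undo p4 and try p4 = True.
(p5) alone gives p5 = True.
(p3) alone gives p3 = True.
(p1) alone gives p1 = True.
(¬p2) alone gives p2 = False.
Now (p2) is unsatisfied and unit — conflict.
Both values of p4 lead to a conflict.
Both values of p7 lead to a conflict.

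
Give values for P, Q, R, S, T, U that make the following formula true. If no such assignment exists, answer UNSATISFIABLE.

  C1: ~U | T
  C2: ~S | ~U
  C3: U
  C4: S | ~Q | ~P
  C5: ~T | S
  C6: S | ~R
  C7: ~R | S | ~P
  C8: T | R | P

The clause (U) is unit, so U = 1.
The clause (T) is unit, so T = 1.
The clause (~S) is unit, so S = 0.
Now (S) is unsatisfied and unit — conflict.

UNSATISFIABLE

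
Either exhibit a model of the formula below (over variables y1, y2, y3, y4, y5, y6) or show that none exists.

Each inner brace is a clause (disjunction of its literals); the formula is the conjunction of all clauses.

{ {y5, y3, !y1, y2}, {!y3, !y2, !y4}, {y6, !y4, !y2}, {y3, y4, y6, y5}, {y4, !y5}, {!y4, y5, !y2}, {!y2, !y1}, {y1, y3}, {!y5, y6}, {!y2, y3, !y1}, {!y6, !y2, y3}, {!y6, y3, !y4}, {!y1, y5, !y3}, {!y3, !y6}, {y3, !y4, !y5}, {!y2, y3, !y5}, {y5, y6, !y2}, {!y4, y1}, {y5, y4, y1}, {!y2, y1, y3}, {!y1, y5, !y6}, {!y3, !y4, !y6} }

UNSATISFIABLE

Branch on y4: set y4 = true.
The clause (y1) is unit, so y1 = true.
The clause (!y2) is unit, so y2 = false.
Branch on y5: set y5 = true.
The clause (y6) is unit, so y6 = true.
The clause (y3) is unit, so y3 = true.
That conflicts with the unit clause (!y3).
So y5 must be the other value — set y5 = false.
The clause (y3) is unit, so y3 = true.
That conflicts with the unit clause (!y3).
Neither y5 = true nor y5 = false works.
So y4 must be the other value — set y4 = false.
The clause (!y5) is unit, so y5 = false.
The clause (y1) is unit, so y1 = true.
The clause (!y2) is unit, so y2 = false.
The clause (y3) is unit, so y3 = true.
That conflicts with the unit clause (!y3).
Neither y4 = true nor y4 = false works.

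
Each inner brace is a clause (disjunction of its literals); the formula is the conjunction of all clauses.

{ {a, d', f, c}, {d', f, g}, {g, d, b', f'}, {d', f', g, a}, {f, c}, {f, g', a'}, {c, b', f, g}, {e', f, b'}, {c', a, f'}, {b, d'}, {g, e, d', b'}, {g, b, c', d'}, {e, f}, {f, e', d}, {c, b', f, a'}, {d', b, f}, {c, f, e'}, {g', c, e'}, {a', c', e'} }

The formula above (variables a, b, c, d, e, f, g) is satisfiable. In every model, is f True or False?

Suppose f = 0.
(c) alone gives c = 1.
(e) alone gives e = 1.
(b') alone gives b = 0.
(d') alone gives d = 0.
Now (d) is unsatisfied and unit — conflict.
So every satisfying assignment has f = True.

True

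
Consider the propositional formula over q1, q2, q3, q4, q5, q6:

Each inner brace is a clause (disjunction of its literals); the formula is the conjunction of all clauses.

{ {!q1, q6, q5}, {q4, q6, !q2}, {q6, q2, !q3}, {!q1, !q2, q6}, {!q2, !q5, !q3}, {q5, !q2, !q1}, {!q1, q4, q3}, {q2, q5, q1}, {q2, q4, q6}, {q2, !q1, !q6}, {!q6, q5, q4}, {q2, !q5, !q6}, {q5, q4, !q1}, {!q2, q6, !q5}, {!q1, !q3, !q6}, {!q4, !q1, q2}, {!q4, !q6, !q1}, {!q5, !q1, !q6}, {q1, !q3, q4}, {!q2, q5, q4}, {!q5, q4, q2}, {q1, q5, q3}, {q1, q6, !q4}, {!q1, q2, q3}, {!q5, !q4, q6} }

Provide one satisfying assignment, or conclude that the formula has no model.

Suppose q1 = false.
Suppose q2 = true.
Suppose q4 = true.
From the singleton clause (q6), q6 = true.
Suppose q5 = true.
From the singleton clause (!q3), q3 = false.
This assignment satisfies each clause.

q1=false,  q2=true,  q3=false,  q4=true,  q5=true,  q6=true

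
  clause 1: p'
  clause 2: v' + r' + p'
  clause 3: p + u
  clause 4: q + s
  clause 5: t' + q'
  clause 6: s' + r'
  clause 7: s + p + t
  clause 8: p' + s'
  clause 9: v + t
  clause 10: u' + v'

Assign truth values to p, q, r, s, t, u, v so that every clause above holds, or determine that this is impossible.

(p') alone gives p = 0.
(u) alone gives u = 1.
(v') alone gives v = 0.
(t) alone gives t = 1.
(q') alone gives q = 0.
(s) alone gives s = 1.
(r') alone gives r = 0.
Every clause now holds.

p ↦ 0, q ↦ 0, r ↦ 0, s ↦ 1, t ↦ 1, u ↦ 1, v ↦ 0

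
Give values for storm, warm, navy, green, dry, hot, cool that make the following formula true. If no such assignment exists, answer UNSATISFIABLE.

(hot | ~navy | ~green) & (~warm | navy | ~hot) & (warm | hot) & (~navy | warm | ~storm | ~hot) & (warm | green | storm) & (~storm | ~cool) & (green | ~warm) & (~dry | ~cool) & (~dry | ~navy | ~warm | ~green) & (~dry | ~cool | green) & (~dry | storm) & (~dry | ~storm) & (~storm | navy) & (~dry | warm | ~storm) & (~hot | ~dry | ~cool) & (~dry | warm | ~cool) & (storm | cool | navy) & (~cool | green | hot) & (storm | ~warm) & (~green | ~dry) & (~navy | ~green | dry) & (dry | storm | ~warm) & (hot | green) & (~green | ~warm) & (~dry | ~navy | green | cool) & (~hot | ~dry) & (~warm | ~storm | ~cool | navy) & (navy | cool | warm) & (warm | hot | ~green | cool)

storm=0; warm=0; navy=0; green=1; dry=0; hot=1; cool=1

Branch on warm: set warm = 0.
The clause (hot) is unit, so hot = 1.
The clause (~dry) is unit, so dry = 0.
Branch on navy: set navy = 0.
The clause (~storm) is unit, so storm = 0.
The clause (green) is unit, so green = 1.
The clause (cool) is unit, so cool = 1.
This assignment satisfies each clause.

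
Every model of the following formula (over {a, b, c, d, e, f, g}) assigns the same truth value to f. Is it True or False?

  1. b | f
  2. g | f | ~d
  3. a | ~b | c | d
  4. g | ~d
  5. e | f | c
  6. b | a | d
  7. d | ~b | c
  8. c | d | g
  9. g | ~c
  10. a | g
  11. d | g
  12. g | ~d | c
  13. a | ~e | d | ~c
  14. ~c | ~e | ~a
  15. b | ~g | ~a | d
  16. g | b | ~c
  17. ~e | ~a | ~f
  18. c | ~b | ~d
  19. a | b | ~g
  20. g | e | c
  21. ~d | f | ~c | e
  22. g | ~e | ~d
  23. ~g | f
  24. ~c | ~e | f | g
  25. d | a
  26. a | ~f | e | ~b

True

Suppose f = 0.
Unit clause (b) forces b = 1.
Unit clause (~g) forces g = 0.
Unit clause (~d) forces d = 0.
Now (d) is unsatisfied and unit — conflict.
So every satisfying assignment has f = True.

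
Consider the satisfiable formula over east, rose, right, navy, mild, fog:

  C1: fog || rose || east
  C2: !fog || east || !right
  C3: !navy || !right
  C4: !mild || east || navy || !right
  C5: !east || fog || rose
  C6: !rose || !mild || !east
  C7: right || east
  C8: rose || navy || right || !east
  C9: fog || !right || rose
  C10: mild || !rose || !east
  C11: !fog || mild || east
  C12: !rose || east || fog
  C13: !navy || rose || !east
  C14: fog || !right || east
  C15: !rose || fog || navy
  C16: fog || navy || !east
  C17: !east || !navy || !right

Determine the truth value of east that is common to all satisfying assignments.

True

Suppose east = false.
Unit clause (right) forces right = true.
Unit clause (!fog) forces fog = false.
But (fog) is also a unit clause — contradiction.
So every satisfying assignment has east = True.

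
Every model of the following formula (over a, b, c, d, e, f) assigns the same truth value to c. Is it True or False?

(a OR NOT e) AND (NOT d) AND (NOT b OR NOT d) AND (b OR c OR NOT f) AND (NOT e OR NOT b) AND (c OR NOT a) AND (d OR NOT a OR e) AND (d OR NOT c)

False

Suppose c = true.
Unit clause (NOT d) forces d = false.
Now (d) is unsatisfied and unit — conflict.
So every satisfying assignment has c = False.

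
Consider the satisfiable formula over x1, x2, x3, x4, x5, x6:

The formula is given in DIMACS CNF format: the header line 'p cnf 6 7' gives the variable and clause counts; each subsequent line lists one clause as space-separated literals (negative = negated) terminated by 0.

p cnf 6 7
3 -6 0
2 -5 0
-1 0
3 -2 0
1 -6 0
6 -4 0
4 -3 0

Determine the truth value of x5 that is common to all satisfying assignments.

False

Suppose x5 = True.
From the singleton clause (x2), x2 = True.
From the singleton clause (¬x1), x1 = False.
From the singleton clause (x3), x3 = True.
From the singleton clause (¬x6), x6 = False.
From the singleton clause (¬x4), x4 = False.
Now (x4) is unsatisfied and unit — conflict.
So every satisfying assignment has x5 = False.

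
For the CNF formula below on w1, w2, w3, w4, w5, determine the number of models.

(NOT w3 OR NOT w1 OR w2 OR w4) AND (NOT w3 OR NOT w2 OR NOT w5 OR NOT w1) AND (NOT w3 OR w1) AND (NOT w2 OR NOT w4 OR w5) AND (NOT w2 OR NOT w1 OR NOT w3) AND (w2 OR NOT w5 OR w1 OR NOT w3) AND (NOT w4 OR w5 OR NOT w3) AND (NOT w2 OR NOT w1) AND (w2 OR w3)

There are 2^5 = 32 truth assignments over (w1, w2, w3, w4, w5).
Split on w3. With w3 = true, the clauses containing w3 are satisfied and NOT w3 drops from the rest; 1 of the 2^4 = 16 assignments to the other variables satisfy what remains.
With w3 = false, by the same count on the reduced clause set, 3 assignments work.
(One model: w1=F, w2=T, w3=F, w4=F, w5=F.)
Total: 1 + 3 = 4.

4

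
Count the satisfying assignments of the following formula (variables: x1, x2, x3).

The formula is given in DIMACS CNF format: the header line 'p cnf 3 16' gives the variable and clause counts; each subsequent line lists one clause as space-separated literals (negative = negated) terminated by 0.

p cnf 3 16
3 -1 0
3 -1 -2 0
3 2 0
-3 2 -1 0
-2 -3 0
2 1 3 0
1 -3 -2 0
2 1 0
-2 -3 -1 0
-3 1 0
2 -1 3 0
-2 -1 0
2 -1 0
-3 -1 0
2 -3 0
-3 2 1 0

1

There are 2^3 = 8 truth assignments over (x1, x2, x3).
Split on x2. With x2 = True, the clauses containing x2 are satisfied and ¬x2 drops from the rest; 1 of the 2^2 = 4 assignments to the other variables satisfy what remains.
With x2 = False, by the same count on the reduced clause set, 0 assignments work.
(One model: x1=F, x2=T, x3=F.)
Total: 1 + 0 = 1.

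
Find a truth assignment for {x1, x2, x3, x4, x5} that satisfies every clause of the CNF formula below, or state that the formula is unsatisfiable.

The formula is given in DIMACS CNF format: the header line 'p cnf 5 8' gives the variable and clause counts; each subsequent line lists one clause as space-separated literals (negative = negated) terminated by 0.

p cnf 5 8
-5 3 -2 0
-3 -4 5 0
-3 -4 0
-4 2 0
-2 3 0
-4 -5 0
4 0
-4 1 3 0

Unit clause (x4) forces x4 = True.
Unit clause (¬x3) forces x3 = False.
Unit clause (x2) forces x2 = True.
Now (¬x2) is unsatisfied and unit — conflict.

UNSATISFIABLE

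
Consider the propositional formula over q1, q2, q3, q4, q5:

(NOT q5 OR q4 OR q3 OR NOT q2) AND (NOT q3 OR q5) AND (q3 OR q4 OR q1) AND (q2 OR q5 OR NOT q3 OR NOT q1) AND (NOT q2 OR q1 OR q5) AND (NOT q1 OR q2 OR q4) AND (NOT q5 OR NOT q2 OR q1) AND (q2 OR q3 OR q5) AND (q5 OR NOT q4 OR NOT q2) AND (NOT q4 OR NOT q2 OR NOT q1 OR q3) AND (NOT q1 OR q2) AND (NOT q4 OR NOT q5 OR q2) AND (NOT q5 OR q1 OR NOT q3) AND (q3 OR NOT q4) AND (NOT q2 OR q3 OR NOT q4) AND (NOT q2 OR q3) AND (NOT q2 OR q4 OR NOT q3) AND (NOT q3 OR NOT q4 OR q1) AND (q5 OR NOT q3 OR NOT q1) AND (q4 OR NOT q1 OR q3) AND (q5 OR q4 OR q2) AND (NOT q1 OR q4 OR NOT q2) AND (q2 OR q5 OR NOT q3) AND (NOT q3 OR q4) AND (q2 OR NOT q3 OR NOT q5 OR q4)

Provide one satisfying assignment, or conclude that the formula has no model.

q1 ↦ true; q2 ↦ true; q3 ↦ true; q4 ↦ true; q5 ↦ true

Branch on q3: set q3 = true.
Unit clause (q5) forces q5 = true.
Unit clause (q1) forces q1 = true.
Unit clause (q2) forces q2 = true.
Unit clause (q4) forces q4 = true.
Every clause now holds.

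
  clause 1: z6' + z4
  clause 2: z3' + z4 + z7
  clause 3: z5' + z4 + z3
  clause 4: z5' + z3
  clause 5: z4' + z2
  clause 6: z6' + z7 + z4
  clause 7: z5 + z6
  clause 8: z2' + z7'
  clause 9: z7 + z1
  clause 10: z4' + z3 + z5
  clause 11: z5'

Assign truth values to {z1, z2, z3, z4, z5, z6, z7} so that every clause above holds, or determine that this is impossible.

z1=1,  z2=1,  z3=1,  z4=1,  z5=0,  z6=1,  z7=0

The clause (z5') is unit, so z5 = 0.
The clause (z6) is unit, so z6 = 1.
The clause (z4) is unit, so z4 = 1.
The clause (z2) is unit, so z2 = 1.
The clause (z7') is unit, so z7 = 0.
The clause (z1) is unit, so z1 = 1.
The clause (z3) is unit, so z3 = 1.
Every clause now holds.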